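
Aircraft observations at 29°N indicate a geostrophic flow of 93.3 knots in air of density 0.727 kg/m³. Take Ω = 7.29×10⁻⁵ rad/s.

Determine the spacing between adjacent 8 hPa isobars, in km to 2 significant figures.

320 km

Coriolis parameter at 29°N:
f = 2Ω sin φ = 2 × 7.29×10⁻⁵ × sin 29° = 7.07×10⁻⁵ s⁻¹
Wind speed in SI: 93.3 knots = 48.0 m/s
Geostrophic balance rearranged: |∂P/∂n| = f ρ V_g
|∂P/∂n| = 7.07×10⁻⁵ × 0.727 × 48.0 = 2.47×10⁻³ Pa/m
Isobar spacing: Δn = ΔP/|∂P/∂n| = 800 Pa / 2.47×10⁻³ Pa/m = 324345 m ≈ 320 km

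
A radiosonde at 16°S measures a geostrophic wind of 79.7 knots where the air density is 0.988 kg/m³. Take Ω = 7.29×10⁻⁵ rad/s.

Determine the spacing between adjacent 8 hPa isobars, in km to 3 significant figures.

Coriolis parameter at 16°S:
f = 2Ω sin φ = 2 × 7.29×10⁻⁵ × sin 16° = 4.02×10⁻⁵ s⁻¹
Wind speed in SI: 79.7 knots = 41.0 m/s
Geostrophic balance rearranged: |∂P/∂n| = f ρ V_g
|∂P/∂n| = 4.02×10⁻⁵ × 0.988 × 41.0 = 1.63×10⁻³ Pa/m
Isobar spacing: Δn = ΔP/|∂P/∂n| = 800 Pa / 1.63×10⁻³ Pa/m = 491407 m ≈ 491 km

491 km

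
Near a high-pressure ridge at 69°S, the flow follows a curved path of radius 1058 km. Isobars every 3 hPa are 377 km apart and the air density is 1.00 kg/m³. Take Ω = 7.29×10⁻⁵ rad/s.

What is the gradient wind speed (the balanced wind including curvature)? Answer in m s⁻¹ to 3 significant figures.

6.10 m s⁻¹

Coriolis parameter at 69°S:
f = 2Ω sin φ = 2 × 7.29×10⁻⁵ × sin 69° = 1.36×10⁻⁴ s⁻¹
Pressure gradient: |∂P/∂n| = 300 Pa / 377000 m = 7.96×10⁻⁴ Pa/m
Geostrophic speed: V_g = |∂P/∂n|/(fρ) = 7.96×10⁻⁴/(1.36×10⁻⁴ × 1.00) = 5.85 m/s
Around a high, pressure-gradient force acts outward with centrifugal, so Coriolis balances both:
fV = (1/ρ)|∂P/∂n| + V²/R  →  V² − fR·V + fR·V_g = 0
With fR = 1.36×10⁻⁴ × 1058×10³ m = 144 m/s:
V = [fR − √((fR)² − 4 fR V_g)]/2 = [144 − √(144² − 4×144×5.85)]/2 = 6.1 m/s
Supergeostrophic (V > V_g = 5.85 m/s), as expected around a high.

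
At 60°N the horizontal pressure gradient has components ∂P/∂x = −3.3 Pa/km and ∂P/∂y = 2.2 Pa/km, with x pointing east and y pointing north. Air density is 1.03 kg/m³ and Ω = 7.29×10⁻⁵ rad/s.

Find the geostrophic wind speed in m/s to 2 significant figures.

Coriolis parameter at 60°N:
f = 2Ω sin φ = 2 × 7.29×10⁻⁵ × sin 60° = 1.26×10⁻⁴ s⁻¹
Component geostrophic relations (x east, y north):
u_g = −(1/(fρ)) ∂P/∂y,  v_g = (1/(fρ)) ∂P/∂x
u_g = −(2.2×10⁻³)/(1.26×10⁻⁴ × 1.03) = −16.9 m/s;  v_g = (−3.3×10⁻³)/(1.26×10⁻⁴ × 1.03) = −25.4 m/s
|V_g| = √(u_g² + v_g²) = 30.5 m/s

30 m/s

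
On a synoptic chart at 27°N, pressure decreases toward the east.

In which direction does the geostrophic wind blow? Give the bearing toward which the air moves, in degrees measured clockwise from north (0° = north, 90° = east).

180°

The pressure-gradient force points toward the east (bearing 090°).
Geostrophic balance: in the Northern Hemisphere the Coriolis force deflects motion to the right, so the geostrophic wind blows 90° to the right of the pressure-gradient force (low pressure on the left).
Rotating 090° by 90° clockwise gives 180° — the wind blows toward the south.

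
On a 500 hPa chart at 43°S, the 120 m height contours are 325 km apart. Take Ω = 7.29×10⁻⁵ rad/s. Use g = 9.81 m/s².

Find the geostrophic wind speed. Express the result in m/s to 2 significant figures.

36 m/s

Coriolis parameter at 43°S:
f = 2Ω sin φ = 2 × 7.29×10⁻⁵ × sin 43° = 9.94×10⁻⁵ s⁻¹
Height gradient: |∂Z/∂n| = 120 m / 325000 m = 3.69×10⁻⁴
On a pressure surface, geostrophic balance gives V_g = (g/f)|∂Z/∂n|:
V_g = 9.81 × 3.69×10⁻⁴ / 9.94×10⁻⁵ = 36.4 m/s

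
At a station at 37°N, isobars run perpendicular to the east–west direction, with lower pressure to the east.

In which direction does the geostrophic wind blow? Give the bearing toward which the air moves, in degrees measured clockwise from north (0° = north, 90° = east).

180°

The pressure-gradient force points toward the east (bearing 090°).
Geostrophic balance: in the Northern Hemisphere the Coriolis force deflects motion to the right, so the geostrophic wind blows 90° to the right of the pressure-gradient force (low pressure on the left).
Rotating 090° by 90° clockwise gives 180° — the wind blows toward the south.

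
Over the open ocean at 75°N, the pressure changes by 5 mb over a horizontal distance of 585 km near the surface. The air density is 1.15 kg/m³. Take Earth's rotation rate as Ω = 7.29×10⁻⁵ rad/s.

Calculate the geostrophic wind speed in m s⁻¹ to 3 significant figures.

5.28 m s⁻¹

Coriolis parameter at 75°N:
f = 2Ω sin φ = 2 × 7.29×10⁻⁵ × sin 75° = 1.41×10⁻⁴ s⁻¹
Pressure gradient: |∂P/∂n| = 500 Pa / 585000 m = 8.55×10⁻⁴ Pa/m
Geostrophic balance (pressure-gradient force = Coriolis force):
V_g = (1/(fρ)) |∂P/∂n| = 8.55×10⁻⁴ / (1.41×10⁻⁴ × 1.15) = 5.28 m/s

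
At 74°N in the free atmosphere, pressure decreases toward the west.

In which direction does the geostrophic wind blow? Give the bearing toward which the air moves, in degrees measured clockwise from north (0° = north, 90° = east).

000°

The pressure-gradient force points toward the west (bearing 270°).
Geostrophic balance: in the Northern Hemisphere the Coriolis force deflects motion to the right, so the geostrophic wind blows 90° to the right of the pressure-gradient force (low pressure on the left).
Rotating 270° by 90° clockwise gives 000° — the wind blows toward the north.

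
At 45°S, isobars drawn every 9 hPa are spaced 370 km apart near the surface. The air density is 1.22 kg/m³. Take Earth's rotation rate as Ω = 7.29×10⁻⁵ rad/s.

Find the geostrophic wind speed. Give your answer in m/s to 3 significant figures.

Coriolis parameter at 45°S:
f = 2Ω sin φ = 2 × 7.29×10⁻⁵ × sin 45° = 1.03×10⁻⁴ s⁻¹
Pressure gradient: |∂P/∂n| = 900 Pa / 370000 m = 2.43×10⁻³ Pa/m
Geostrophic balance (pressure-gradient force = Coriolis force):
V_g = (1/(fρ)) |∂P/∂n| = 2.43×10⁻³ / (1.03×10⁻⁴ × 1.22) = 19.3 m/s

19.3 m/s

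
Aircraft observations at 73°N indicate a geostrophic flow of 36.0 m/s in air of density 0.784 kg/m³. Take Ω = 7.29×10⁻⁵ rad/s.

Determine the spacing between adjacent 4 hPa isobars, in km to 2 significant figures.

100 km

Coriolis parameter at 73°N:
f = 2Ω sin φ = 2 × 7.29×10⁻⁵ × sin 73° = 1.39×10⁻⁴ s⁻¹
Geostrophic balance rearranged: |∂P/∂n| = f ρ V_g
|∂P/∂n| = 1.39×10⁻⁴ × 0.784 × 36.0 = 3.94×10⁻³ Pa/m
Isobar spacing: Δn = ΔP/|∂P/∂n| = 400 Pa / 3.94×10⁻³ Pa/m = 101645 m ≈ 100 km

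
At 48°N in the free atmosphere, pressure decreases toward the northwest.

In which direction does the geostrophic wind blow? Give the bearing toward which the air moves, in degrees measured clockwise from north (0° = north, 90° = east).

045°

The pressure-gradient force points toward the northwest (bearing 315°).
Geostrophic balance: in the Northern Hemisphere the Coriolis force deflects motion to the right, so the geostrophic wind blows 90° to the right of the pressure-gradient force (low pressure on the left).
Rotating 315° by 90° clockwise gives 045° — the wind blows toward the northeast.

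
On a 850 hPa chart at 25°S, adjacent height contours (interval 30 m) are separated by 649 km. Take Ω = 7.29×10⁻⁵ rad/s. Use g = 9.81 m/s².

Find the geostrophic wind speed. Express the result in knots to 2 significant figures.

14 knots

Coriolis parameter at 25°S:
f = 2Ω sin φ = 2 × 7.29×10⁻⁵ × sin 25° = 6.16×10⁻⁵ s⁻¹
Height gradient: |∂Z/∂n| = 30 m / 649000 m = 4.62×10⁻⁵
On a pressure surface, geostrophic balance gives V_g = (g/f)|∂Z/∂n|:
V_g = 9.81 × 4.62×10⁻⁵ / 6.16×10⁻⁵ = 7.36 m/s
Converting: 7.36 m/s × 1.944 = 14 knots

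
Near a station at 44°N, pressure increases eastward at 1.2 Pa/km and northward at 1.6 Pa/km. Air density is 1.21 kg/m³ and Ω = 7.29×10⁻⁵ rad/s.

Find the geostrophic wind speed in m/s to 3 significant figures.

16.3 m/s

Coriolis parameter at 44°N:
f = 2Ω sin φ = 2 × 7.29×10⁻⁵ × sin 44° = 1.01×10⁻⁴ s⁻¹
Component geostrophic relations (x east, y north):
u_g = −(1/(fρ)) ∂P/∂y,  v_g = (1/(fρ)) ∂P/∂x
u_g = −(1.6×10⁻³)/(1.01×10⁻⁴ × 1.21) = −13.1 m/s;  v_g = (1.2×10⁻³)/(1.01×10⁻⁴ × 1.21) = 9.79 m/s
|V_g| = √(u_g² + v_g²) = 16.3 m/s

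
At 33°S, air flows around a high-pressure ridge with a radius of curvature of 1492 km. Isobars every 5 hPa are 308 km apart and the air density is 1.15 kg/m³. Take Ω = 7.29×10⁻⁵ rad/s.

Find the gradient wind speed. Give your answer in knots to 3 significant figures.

42.3 knots

Coriolis parameter at 33°S:
f = 2Ω sin φ = 2 × 7.29×10⁻⁵ × sin 33° = 7.94×10⁻⁵ s⁻¹
Pressure gradient: |∂P/∂n| = 500 Pa / 308000 m = 1.62×10⁻³ Pa/m
Geostrophic speed: V_g = |∂P/∂n|/(fρ) = 1.62×10⁻³/(7.94×10⁻⁵ × 1.15) = 17.8 m/s
Around a high, pressure-gradient force acts outward with centrifugal, so Coriolis balances both:
fV = (1/ρ)|∂P/∂n| + V²/R  →  V² − fR·V + fR·V_g = 0
With fR = 7.94×10⁻⁵ × 1492×10³ m = 118 m/s:
V = [fR − √((fR)² − 4 fR V_g)]/2 = [118 − √(118² − 4×118×17.8)]/2 = 21.8 m/s
Supergeostrophic (V > V_g = 17.8 m/s), as expected around a high.
Converting: 21.8 m/s × 1.944 = 42.3 knots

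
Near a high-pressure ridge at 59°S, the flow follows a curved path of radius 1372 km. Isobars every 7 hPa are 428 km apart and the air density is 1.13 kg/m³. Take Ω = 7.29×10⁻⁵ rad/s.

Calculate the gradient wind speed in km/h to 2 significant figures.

Coriolis parameter at 59°S:
f = 2Ω sin φ = 2 × 7.29×10⁻⁵ × sin 59° = 1.25×10⁻⁴ s⁻¹
Pressure gradient: |∂P/∂n| = 700 Pa / 428000 m = 1.64×10⁻³ Pa/m
Geostrophic speed: V_g = |∂P/∂n|/(fρ) = 1.64×10⁻³/(1.25×10⁻⁴ × 1.13) = 11.6 m/s
Around a high, pressure-gradient force acts outward with centrifugal, so Coriolis balances both:
fV = (1/ρ)|∂P/∂n| + V²/R  →  V² − fR·V + fR·V_g = 0
With fR = 1.25×10⁻⁴ × 1372×10³ m = 171 m/s:
V = [fR − √((fR)² − 4 fR V_g)]/2 = [171 − √(171² − 4×171×11.6)]/2 = 12.5 m/s
Supergeostrophic (V > V_g = 11.6 m/s), as expected around a high.
Converting: 12.5 m/s × 3.6 = 45 km/h

45 km/h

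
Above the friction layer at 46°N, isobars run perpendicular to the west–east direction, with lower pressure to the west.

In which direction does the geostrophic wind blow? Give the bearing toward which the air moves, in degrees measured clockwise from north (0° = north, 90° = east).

The pressure-gradient force points toward the west (bearing 270°).
Geostrophic balance: in the Northern Hemisphere the Coriolis force deflects motion to the right, so the geostrophic wind blows 90° to the right of the pressure-gradient force (low pressure on the left).
Rotating 270° by 90° clockwise gives 000° — the wind blows toward the north.

000°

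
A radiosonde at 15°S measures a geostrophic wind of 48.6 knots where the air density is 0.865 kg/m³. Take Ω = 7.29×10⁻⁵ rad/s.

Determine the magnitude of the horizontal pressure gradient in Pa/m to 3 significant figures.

8.16×10⁻⁴ Pa/m

Coriolis parameter at 15°S:
f = 2Ω sin φ = 2 × 7.29×10⁻⁵ × sin 15° = 3.77×10⁻⁵ s⁻¹
Wind speed in SI: 48.6 knots = 25.0 m/s
Geostrophic balance rearranged: |∂P/∂n| = f ρ V_g
|∂P/∂n| = 3.77×10⁻⁵ × 0.865 × 25.0 = 8.16×10⁻⁴ Pa/m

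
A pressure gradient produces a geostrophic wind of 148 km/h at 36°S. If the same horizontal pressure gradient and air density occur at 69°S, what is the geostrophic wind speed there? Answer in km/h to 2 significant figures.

93 km/h

With the same pressure gradient and density, V_g ∝ 1/f ∝ 1/sin φ.
V₂ = V₁ · sin φ₁ / sin φ₂ = 148 × sin 36° / sin 69°
V₂ = 148 × 0.5878/0.9336 = 93 km/h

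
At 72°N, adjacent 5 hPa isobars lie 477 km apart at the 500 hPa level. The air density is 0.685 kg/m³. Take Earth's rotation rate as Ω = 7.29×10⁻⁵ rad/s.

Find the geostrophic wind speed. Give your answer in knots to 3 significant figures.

21.5 knots

Coriolis parameter at 72°N:
f = 2Ω sin φ = 2 × 7.29×10⁻⁵ × sin 72° = 1.39×10⁻⁴ s⁻¹
Pressure gradient: |∂P/∂n| = 500 Pa / 477000 m = 1.05×10⁻³ Pa/m
Geostrophic balance (pressure-gradient force = Coriolis force):
V_g = (1/(fρ)) |∂P/∂n| = 1.05×10⁻³ / (1.39×10⁻⁴ × 0.685) = 11.0 m/s
Converting: 11.0 m/s × 1.944 = 21.5 knots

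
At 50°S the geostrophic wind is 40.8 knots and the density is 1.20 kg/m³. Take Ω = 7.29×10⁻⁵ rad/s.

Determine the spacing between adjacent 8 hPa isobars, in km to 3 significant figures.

Coriolis parameter at 50°S:
f = 2Ω sin φ = 2 × 7.29×10⁻⁵ × sin 50° = 1.12×10⁻⁴ s⁻¹
Wind speed in SI: 40.8 knots = 21.0 m/s
Geostrophic balance rearranged: |∂P/∂n| = f ρ V_g
|∂P/∂n| = 1.12×10⁻⁴ × 1.20 × 21.0 = 2.81×10⁻³ Pa/m
Isobar spacing: Δn = ΔP/|∂P/∂n| = 800 Pa / 2.81×10⁻³ Pa/m = 284380 m ≈ 284 km

284 km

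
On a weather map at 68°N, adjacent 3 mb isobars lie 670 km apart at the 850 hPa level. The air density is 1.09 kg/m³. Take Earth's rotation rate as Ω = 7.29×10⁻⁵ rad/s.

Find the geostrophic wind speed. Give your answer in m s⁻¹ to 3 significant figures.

3.04 m s⁻¹

Coriolis parameter at 68°N:
f = 2Ω sin φ = 2 × 7.29×10⁻⁵ × sin 68° = 1.35×10⁻⁴ s⁻¹
Pressure gradient: |∂P/∂n| = 300 Pa / 670000 m = 4.48×10⁻⁴ Pa/m
Geostrophic balance (pressure-gradient force = Coriolis force):
V_g = (1/(fρ)) |∂P/∂n| = 4.48×10⁻⁴ / (1.35×10⁻⁴ × 1.09) = 3.04 m/s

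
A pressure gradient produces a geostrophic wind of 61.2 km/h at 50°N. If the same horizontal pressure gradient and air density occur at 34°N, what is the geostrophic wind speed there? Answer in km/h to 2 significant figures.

84 km/h

With the same pressure gradient and density, V_g ∝ 1/f ∝ 1/sin φ.
V₂ = V₁ · sin φ₁ / sin φ₂ = 61.2 × sin 50° / sin 34°
V₂ = 61.2 × 0.7660/0.5592 = 84 km/h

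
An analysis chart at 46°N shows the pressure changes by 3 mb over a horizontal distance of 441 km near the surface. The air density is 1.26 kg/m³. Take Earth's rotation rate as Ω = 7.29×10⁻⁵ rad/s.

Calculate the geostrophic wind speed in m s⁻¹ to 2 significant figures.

Coriolis parameter at 46°N:
f = 2Ω sin φ = 2 × 7.29×10⁻⁵ × sin 46° = 1.05×10⁻⁴ s⁻¹
Pressure gradient: |∂P/∂n| = 300 Pa / 441000 m = 6.80×10⁻⁴ Pa/m
Geostrophic balance (pressure-gradient force = Coriolis force):
V_g = (1/(fρ)) |∂P/∂n| = 6.80×10⁻⁴ / (1.05×10⁻⁴ × 1.26) = 5.15 m/s

5.1 m s⁻¹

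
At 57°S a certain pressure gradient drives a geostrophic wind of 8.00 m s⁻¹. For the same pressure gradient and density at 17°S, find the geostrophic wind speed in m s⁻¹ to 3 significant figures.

With the same pressure gradient and density, V_g ∝ 1/f ∝ 1/sin φ.
V₂ = V₁ · sin φ₁ / sin φ₂ = 8.00 × sin 57° / sin 17°
V₂ = 8.00 × 0.8387/0.2924 = 22.9 m s⁻¹

22.9 m s⁻¹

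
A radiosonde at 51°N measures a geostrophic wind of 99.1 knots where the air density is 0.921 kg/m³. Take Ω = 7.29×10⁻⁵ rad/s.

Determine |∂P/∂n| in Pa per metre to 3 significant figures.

Coriolis parameter at 51°N:
f = 2Ω sin φ = 2 × 7.29×10⁻⁵ × sin 51° = 1.13×10⁻⁴ s⁻¹
Wind speed in SI: 99.1 knots = 51.0 m/s
Geostrophic balance rearranged: |∂P/∂n| = f ρ V_g
|∂P/∂n| = 1.13×10⁻⁴ × 0.921 × 51.0 = 5.32×10⁻³ Pa/m

5.32×10⁻³ Pa/m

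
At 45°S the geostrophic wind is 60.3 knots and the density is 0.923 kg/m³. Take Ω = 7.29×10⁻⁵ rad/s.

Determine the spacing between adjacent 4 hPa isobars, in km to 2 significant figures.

Coriolis parameter at 45°S:
f = 2Ω sin φ = 2 × 7.29×10⁻⁵ × sin 45° = 1.03×10⁻⁴ s⁻¹
Wind speed in SI: 60.3 knots = 31.0 m/s
Geostrophic balance rearranged: |∂P/∂n| = f ρ V_g
|∂P/∂n| = 1.03×10⁻⁴ × 0.923 × 31.0 = 2.95×10⁻³ Pa/m
Isobar spacing: Δn = ΔP/|∂P/∂n| = 400 Pa / 2.95×10⁻³ Pa/m = 135507 m ≈ 140 km

140 km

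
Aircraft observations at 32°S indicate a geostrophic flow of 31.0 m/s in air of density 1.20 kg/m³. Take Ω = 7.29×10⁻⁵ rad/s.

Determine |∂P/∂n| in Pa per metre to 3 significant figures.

2.87×10⁻³ Pa/m

Coriolis parameter at 32°S:
f = 2Ω sin φ = 2 × 7.29×10⁻⁵ × sin 32° = 7.73×10⁻⁵ s⁻¹
Geostrophic balance rearranged: |∂P/∂n| = f ρ V_g
|∂P/∂n| = 7.73×10⁻⁵ × 1.20 × 31.0 = 2.87×10⁻³ Pa/m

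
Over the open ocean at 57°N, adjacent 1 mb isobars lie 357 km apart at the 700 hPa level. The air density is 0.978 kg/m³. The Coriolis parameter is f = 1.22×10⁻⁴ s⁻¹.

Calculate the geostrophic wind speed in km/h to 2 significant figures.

8.5 km/h

Pressure gradient: |∂P/∂n| = 100 Pa / 357000 m = 2.80×10⁻⁴ Pa/m
Geostrophic balance (pressure-gradient force = Coriolis force):
V_g = (1/(fρ)) |∂P/∂n| = 2.80×10⁻⁴ / (1.22×10⁻⁴ × 0.978) = 2.35 m/s
Converting: 2.35 m/s × 3.6 = 8.5 km/h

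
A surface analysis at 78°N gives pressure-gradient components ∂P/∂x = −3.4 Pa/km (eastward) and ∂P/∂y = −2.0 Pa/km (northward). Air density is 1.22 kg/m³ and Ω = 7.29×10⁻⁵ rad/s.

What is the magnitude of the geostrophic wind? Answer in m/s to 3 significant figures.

22.7 m/s

Coriolis parameter at 78°N:
f = 2Ω sin φ = 2 × 7.29×10⁻⁵ × sin 78° = 1.43×10⁻⁴ s⁻¹
Component geostrophic relations (x east, y north):
u_g = −(1/(fρ)) ∂P/∂y,  v_g = (1/(fρ)) ∂P/∂x
u_g = −(−2.0×10⁻³)/(1.43×10⁻⁴ × 1.22) = 11.5 m/s;  v_g = (−3.4×10⁻³)/(1.43×10⁻⁴ × 1.22) = −19.5 m/s
|V_g| = √(u_g² + v_g²) = 22.7 m/s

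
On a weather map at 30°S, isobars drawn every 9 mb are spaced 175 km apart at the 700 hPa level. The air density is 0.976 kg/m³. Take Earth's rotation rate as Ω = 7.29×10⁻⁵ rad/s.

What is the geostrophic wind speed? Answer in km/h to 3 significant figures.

260 km/h

Coriolis parameter at 30°S:
f = 2Ω sin φ = 2 × 7.29×10⁻⁵ × sin 30° = 7.29×10⁻⁵ s⁻¹
Pressure gradient: |∂P/∂n| = 900 Pa / 175000 m = 5.14×10⁻³ Pa/m
Geostrophic balance (pressure-gradient force = Coriolis force):
V_g = (1/(fρ)) |∂P/∂n| = 5.14×10⁻³ / (7.29×10⁻⁵ × 0.976) = 72.3 m/s
Converting: 72.3 m/s × 3.6 = 260 km/h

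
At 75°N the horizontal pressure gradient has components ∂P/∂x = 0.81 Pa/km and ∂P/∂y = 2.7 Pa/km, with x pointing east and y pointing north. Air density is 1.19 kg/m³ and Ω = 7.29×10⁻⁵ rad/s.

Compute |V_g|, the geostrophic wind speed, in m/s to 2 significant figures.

Coriolis parameter at 75°N:
f = 2Ω sin φ = 2 × 7.29×10⁻⁵ × sin 75° = 1.41×10⁻⁴ s⁻¹
Component geostrophic relations (x east, y north):
u_g = −(1/(fρ)) ∂P/∂y,  v_g = (1/(fρ)) ∂P/∂x
u_g = −(2.7×10⁻³)/(1.41×10⁻⁴ × 1.19) = −16.1 m/s;  v_g = (0.81×10⁻³)/(1.41×10⁻⁴ × 1.19) = 4.83 m/s
|V_g| = √(u_g² + v_g²) = 16.8 m/s

17 m/s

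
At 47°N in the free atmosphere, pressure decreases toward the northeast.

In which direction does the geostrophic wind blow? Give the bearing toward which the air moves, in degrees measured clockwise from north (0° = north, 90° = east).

The pressure-gradient force points toward the northeast (bearing 045°).
Geostrophic balance: in the Northern Hemisphere the Coriolis force deflects motion to the right, so the geostrophic wind blows 90° to the right of the pressure-gradient force (low pressure on the left).
Rotating 045° by 90° clockwise gives 135° — the wind blows toward the southeast.

135°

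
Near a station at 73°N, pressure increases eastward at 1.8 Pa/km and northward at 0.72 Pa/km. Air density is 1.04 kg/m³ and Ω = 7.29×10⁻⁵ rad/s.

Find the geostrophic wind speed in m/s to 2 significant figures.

13 m/s

Coriolis parameter at 73°N:
f = 2Ω sin φ = 2 × 7.29×10⁻⁵ × sin 73° = 1.39×10⁻⁴ s⁻¹
Component geostrophic relations (x east, y north):
u_g = −(1/(fρ)) ∂P/∂y,  v_g = (1/(fρ)) ∂P/∂x
u_g = −(0.72×10⁻³)/(1.39×10⁻⁴ × 1.04) = −4.97 m/s;  v_g = (1.8×10⁻³)/(1.39×10⁻⁴ × 1.04) = 12.4 m/s
|V_g| = √(u_g² + v_g²) = 13.4 m/s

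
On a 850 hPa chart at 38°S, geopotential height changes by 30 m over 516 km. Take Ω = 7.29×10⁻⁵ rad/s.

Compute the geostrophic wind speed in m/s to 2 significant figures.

6.4 m/s

Coriolis parameter at 38°S:
f = 2Ω sin φ = 2 × 7.29×10⁻⁵ × sin 38° = 8.98×10⁻⁵ s⁻¹
Height gradient: |∂Z/∂n| = 30 m / 516000 m = 5.81×10⁻⁵
On a pressure surface, geostrophic balance gives V_g = (g/f)|∂Z/∂n|:
V_g = 9.81 × 5.81×10⁻⁵ / 8.98×10⁻⁵ = 6.35 m/s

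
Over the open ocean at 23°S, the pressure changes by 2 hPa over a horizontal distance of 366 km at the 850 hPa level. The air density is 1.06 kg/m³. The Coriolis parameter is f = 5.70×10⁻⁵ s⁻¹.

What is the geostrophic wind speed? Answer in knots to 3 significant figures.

17.6 knots

Pressure gradient: |∂P/∂n| = 200 Pa / 366000 m = 5.46×10⁻⁴ Pa/m
Geostrophic balance (pressure-gradient force = Coriolis force):
V_g = (1/(fρ)) |∂P/∂n| = 5.46×10⁻⁴ / (5.70×10⁻⁵ × 1.06) = 9.04 m/s
Converting: 9.04 m/s × 1.944 = 17.6 knots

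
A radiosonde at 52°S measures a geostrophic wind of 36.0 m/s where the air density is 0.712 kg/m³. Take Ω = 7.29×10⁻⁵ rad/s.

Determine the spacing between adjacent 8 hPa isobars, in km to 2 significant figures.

270 km

Coriolis parameter at 52°S:
f = 2Ω sin φ = 2 × 7.29×10⁻⁵ × sin 52° = 1.15×10⁻⁴ s⁻¹
Geostrophic balance rearranged: |∂P/∂n| = f ρ V_g
|∂P/∂n| = 1.15×10⁻⁴ × 0.712 × 36.0 = 2.94×10⁻³ Pa/m
Isobar spacing: Δn = ΔP/|∂P/∂n| = 800 Pa / 2.94×10⁻³ Pa/m = 271655 m ≈ 270 km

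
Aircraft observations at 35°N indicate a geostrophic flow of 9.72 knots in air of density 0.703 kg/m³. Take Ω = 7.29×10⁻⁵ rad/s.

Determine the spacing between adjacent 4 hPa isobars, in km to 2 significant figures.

1400 km

Coriolis parameter at 35°N:
f = 2Ω sin φ = 2 × 7.29×10⁻⁵ × sin 35° = 8.36×10⁻⁵ s⁻¹
Wind speed in SI: 9.72 knots = 5.00 m/s
Geostrophic balance rearranged: |∂P/∂n| = f ρ V_g
|∂P/∂n| = 8.36×10⁻⁵ × 0.703 × 5.00 = 2.94×10⁻⁴ Pa/m
Isobar spacing: Δn = ΔP/|∂P/∂n| = 400 Pa / 2.94×10⁻⁴ Pa/m = 1360666 m ≈ 1400 km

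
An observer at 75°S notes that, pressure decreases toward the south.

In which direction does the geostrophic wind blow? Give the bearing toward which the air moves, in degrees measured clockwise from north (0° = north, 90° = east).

090°

The pressure-gradient force points toward the south (bearing 180°).
Geostrophic balance: in the Southern Hemisphere the Coriolis force deflects motion to the left, so the geostrophic wind blows 90° to the left of the pressure-gradient force (low pressure on the right).
Rotating 180° by 90° counterclockwise gives 090° — the wind blows toward the east.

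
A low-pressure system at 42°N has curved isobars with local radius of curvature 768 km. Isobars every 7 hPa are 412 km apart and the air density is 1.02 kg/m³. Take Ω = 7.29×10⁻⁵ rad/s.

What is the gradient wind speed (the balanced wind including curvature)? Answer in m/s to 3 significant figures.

Coriolis parameter at 42°N:
f = 2Ω sin φ = 2 × 7.29×10⁻⁵ × sin 42° = 9.76×10⁻⁵ s⁻¹
Pressure gradient: |∂P/∂n| = 700 Pa / 412000 m = 1.70×10⁻³ Pa/m
Geostrophic speed: V_g = |∂P/∂n|/(fρ) = 1.70×10⁻³/(9.76×10⁻⁵ × 1.02) = 17.1 m/s
Around a low, centrifugal force acts outward with Coriolis, so pressure-gradient force balances both:
(1/ρ)|∂P/∂n| = fV + V²/R  →  V² + fR·V − fR·V_g = 0
With fR = 9.76×10⁻⁵ × 768×10³ m = 74.9 m/s:
V = [−fR + √((fR)² + 4 fR V_g)]/2 = [−74.9 + √(74.9² + 4×74.9×17.1)]/2 = 14.3 m/s
Subgeostrophic (V < V_g = 17.1 m/s), as expected around a low.

14.3 m/s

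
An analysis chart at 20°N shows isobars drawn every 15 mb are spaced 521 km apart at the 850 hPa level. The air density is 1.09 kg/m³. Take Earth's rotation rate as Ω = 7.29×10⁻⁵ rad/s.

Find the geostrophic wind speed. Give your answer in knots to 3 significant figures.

103 knots

Coriolis parameter at 20°N:
f = 2Ω sin φ = 2 × 7.29×10⁻⁵ × sin 20° = 4.99×10⁻⁵ s⁻¹
Pressure gradient: |∂P/∂n| = 1500 Pa / 521000 m = 2.88×10⁻³ Pa/m
Geostrophic balance (pressure-gradient force = Coriolis force):
V_g = (1/(fρ)) |∂P/∂n| = 2.88×10⁻³ / (4.99×10⁻⁵ × 1.09) = 53.0 m/s
Converting: 53.0 m/s × 1.944 = 103 knots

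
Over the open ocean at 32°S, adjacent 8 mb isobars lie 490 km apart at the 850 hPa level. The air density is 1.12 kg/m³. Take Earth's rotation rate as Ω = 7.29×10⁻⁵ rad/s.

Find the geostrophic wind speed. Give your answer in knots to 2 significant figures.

Coriolis parameter at 32°S:
f = 2Ω sin φ = 2 × 7.29×10⁻⁵ × sin 32° = 7.73×10⁻⁵ s⁻¹
Pressure gradient: |∂P/∂n| = 800 Pa / 490000 m = 1.63×10⁻³ Pa/m
Geostrophic balance (pressure-gradient force = Coriolis force):
V_g = (1/(fρ)) |∂P/∂n| = 1.63×10⁻³ / (7.73×10⁻⁵ × 1.12) = 18.9 m/s
Converting: 18.9 m/s × 1.944 = 37 knots

37 knots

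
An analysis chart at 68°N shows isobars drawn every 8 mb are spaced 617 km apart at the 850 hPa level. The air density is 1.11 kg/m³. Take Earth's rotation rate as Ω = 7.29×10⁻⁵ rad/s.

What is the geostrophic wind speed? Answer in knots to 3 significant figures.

Coriolis parameter at 68°N:
f = 2Ω sin φ = 2 × 7.29×10⁻⁵ × sin 68° = 1.35×10⁻⁴ s⁻¹
Pressure gradient: |∂P/∂n| = 800 Pa / 617000 m = 1.30×10⁻³ Pa/m
Geostrophic balance (pressure-gradient force = Coriolis force):
V_g = (1/(fρ)) |∂P/∂n| = 1.30×10⁻³ / (1.35×10⁻⁴ × 1.11) = 8.64 m/s
Converting: 8.64 m/s × 1.944 = 16.8 knots

16.8 knots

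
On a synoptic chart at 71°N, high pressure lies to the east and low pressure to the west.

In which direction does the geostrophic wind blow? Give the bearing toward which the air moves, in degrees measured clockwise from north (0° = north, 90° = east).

000°

The pressure-gradient force points toward the west (bearing 270°).
Geostrophic balance: in the Northern Hemisphere the Coriolis force deflects motion to the right, so the geostrophic wind blows 90° to the right of the pressure-gradient force (low pressure on the left).
Rotating 270° by 90° clockwise gives 000° — the wind blows toward the north.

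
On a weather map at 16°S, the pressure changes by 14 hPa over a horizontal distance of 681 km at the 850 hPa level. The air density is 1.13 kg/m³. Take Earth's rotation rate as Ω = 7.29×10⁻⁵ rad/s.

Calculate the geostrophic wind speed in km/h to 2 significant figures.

160 km/h

Coriolis parameter at 16°S:
f = 2Ω sin φ = 2 × 7.29×10⁻⁵ × sin 16° = 4.02×10⁻⁵ s⁻¹
Pressure gradient: |∂P/∂n| = 1400 Pa / 681000 m = 2.06×10⁻³ Pa/m
Geostrophic balance (pressure-gradient force = Coriolis force):
V_g = (1/(fρ)) |∂P/∂n| = 2.06×10⁻³ / (4.02×10⁻⁵ × 1.13) = 45.3 m/s
Converting: 45.3 m/s × 3.6 = 160 km/h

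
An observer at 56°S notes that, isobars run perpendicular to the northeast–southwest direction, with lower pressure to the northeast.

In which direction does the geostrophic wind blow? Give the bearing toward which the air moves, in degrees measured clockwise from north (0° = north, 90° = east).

315°

The pressure-gradient force points toward the northeast (bearing 045°).
Geostrophic balance: in the Southern Hemisphere the Coriolis force deflects motion to the left, so the geostrophic wind blows 90° to the left of the pressure-gradient force (low pressure on the right).
Rotating 045° by 90° counterclockwise gives 315° — the wind blows toward the northwest.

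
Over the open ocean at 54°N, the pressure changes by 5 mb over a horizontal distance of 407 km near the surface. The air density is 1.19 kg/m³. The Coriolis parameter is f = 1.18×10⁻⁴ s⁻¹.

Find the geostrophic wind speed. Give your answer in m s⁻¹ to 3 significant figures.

Pressure gradient: |∂P/∂n| = 500 Pa / 407000 m = 1.23×10⁻³ Pa/m
Geostrophic balance (pressure-gradient force = Coriolis force):
V_g = (1/(fρ)) |∂P/∂n| = 1.23×10⁻³ / (1.18×10⁻⁴ × 1.19) = 8.75 m/s

8.75 m s⁻¹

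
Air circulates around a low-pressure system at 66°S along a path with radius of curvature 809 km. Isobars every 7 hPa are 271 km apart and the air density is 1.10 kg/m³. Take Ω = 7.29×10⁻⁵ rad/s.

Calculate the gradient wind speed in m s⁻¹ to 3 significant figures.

Coriolis parameter at 66°S:
f = 2Ω sin φ = 2 × 7.29×10⁻⁵ × sin 66° = 1.33×10⁻⁴ s⁻¹
Pressure gradient: |∂P/∂n| = 700 Pa / 271000 m = 2.58×10⁻³ Pa/m
Geostrophic speed: V_g = |∂P/∂n|/(fρ) = 2.58×10⁻³/(1.33×10⁻⁴ × 1.10) = 17.6 m/s
Around a low, centrifugal force acts outward with Coriolis, so pressure-gradient force balances both:
(1/ρ)|∂P/∂n| = fV + V²/R  →  V² + fR·V − fR·V_g = 0
With fR = 1.33×10⁻⁴ × 809×10³ m = 108 m/s:
V = [−fR + √((fR)² + 4 fR V_g)]/2 = [−108 + √(108² + 4×108×17.6)]/2 = 15.4 m/s
Subgeostrophic (V < V_g = 17.6 m/s), as expected around a low.

15.4 m s⁻¹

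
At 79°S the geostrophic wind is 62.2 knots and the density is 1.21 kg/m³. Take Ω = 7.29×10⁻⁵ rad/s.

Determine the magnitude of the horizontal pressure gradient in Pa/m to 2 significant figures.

5.5×10⁻³ Pa/m

Coriolis parameter at 79°S:
f = 2Ω sin φ = 2 × 7.29×10⁻⁵ × sin 79° = 1.43×10⁻⁴ s⁻¹
Wind speed in SI: 62.2 knots = 32.0 m/s
Geostrophic balance rearranged: |∂P/∂n| = f ρ V_g
|∂P/∂n| = 1.43×10⁻⁴ × 1.21 × 32.0 = 5.54×10⁻³ Pa/m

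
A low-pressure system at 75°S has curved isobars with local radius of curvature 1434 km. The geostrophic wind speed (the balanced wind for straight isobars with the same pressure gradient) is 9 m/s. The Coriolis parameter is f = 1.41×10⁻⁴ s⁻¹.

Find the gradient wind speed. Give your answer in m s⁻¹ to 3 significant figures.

Around a low, centrifugal force acts outward with Coriolis, so pressure-gradient force balances both:
(1/ρ)|∂P/∂n| = fV + V²/R  →  V² + fR·V − fR·V_g = 0
With fR = 1.41×10⁻⁴ × 1434×10³ m = 202 m/s:
V = [−fR + √((fR)² + 4 fR V_g)]/2 = [−202 + √(202² + 4×202×9)]/2 = 8.63 m/s
Subgeostrophic (V < V_g = 9 m/s), as expected around a low.

8.63 m s⁻¹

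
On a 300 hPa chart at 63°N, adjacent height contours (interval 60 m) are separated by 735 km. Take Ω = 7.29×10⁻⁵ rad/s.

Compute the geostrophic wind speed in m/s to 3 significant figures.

6.16 m/s

Coriolis parameter at 63°N:
f = 2Ω sin φ = 2 × 7.29×10⁻⁵ × sin 63° = 1.30×10⁻⁴ s⁻¹
Height gradient: |∂Z/∂n| = 60 m / 735000 m = 8.16×10⁻⁵
On a pressure surface, geostrophic balance gives V_g = (g/f)|∂Z/∂n|:
V_g = 9.81 × 8.16×10⁻⁵ / 1.30×10⁻⁴ = 6.16 m/s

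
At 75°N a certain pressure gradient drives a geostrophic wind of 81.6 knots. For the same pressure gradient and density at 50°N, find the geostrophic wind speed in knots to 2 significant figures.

With the same pressure gradient and density, V_g ∝ 1/f ∝ 1/sin φ.
V₂ = V₁ · sin φ₁ / sin φ₂ = 81.6 × sin 75° / sin 50°
V₂ = 81.6 × 0.9659/0.7660 = 100 knots

100 knots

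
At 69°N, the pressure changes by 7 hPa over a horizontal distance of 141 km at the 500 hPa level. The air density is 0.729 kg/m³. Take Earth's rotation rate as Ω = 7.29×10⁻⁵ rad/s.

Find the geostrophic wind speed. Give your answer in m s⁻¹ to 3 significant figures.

Coriolis parameter at 69°N:
f = 2Ω sin φ = 2 × 7.29×10⁻⁵ × sin 69° = 1.36×10⁻⁴ s⁻¹
Pressure gradient: |∂P/∂n| = 700 Pa / 141000 m = 4.96×10⁻³ Pa/m
Geostrophic balance (pressure-gradient force = Coriolis force):
V_g = (1/(fρ)) |∂P/∂n| = 4.96×10⁻³ / (1.36×10⁻⁴ × 0.729) = 50.0 m/s

50.0 m s⁻¹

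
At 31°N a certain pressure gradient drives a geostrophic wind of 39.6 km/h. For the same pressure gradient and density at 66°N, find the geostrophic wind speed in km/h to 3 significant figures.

22.3 km/h

With the same pressure gradient and density, V_g ∝ 1/f ∝ 1/sin φ.
V₂ = V₁ · sin φ₁ / sin φ₂ = 39.6 × sin 31° / sin 66°
V₂ = 39.6 × 0.5150/0.9135 = 22.3 km/h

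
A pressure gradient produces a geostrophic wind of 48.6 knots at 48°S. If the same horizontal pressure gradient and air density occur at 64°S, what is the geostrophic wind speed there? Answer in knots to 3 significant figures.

With the same pressure gradient and density, V_g ∝ 1/f ∝ 1/sin φ.
V₂ = V₁ · sin φ₁ / sin φ₂ = 48.6 × sin 48° / sin 64°
V₂ = 48.6 × 0.7431/0.8988 = 40.2 knots

40.2 knots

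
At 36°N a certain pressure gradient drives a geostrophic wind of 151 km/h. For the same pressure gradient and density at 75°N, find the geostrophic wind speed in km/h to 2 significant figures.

With the same pressure gradient and density, V_g ∝ 1/f ∝ 1/sin φ.
V₂ = V₁ · sin φ₁ / sin φ₂ = 151 × sin 36° / sin 75°
V₂ = 151 × 0.5878/0.9659 = 92 km/h

92 km/h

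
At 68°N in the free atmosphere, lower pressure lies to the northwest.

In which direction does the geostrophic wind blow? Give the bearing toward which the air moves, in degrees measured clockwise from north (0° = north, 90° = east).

045°

The pressure-gradient force points toward the northwest (bearing 315°).
Geostrophic balance: in the Northern Hemisphere the Coriolis force deflects motion to the right, so the geostrophic wind blows 90° to the right of the pressure-gradient force (low pressure on the left).
Rotating 315° by 90° clockwise gives 045° — the wind blows toward the northeast.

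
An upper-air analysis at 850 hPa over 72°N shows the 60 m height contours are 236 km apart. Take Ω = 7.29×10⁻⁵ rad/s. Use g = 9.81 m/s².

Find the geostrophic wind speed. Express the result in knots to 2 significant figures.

35 knots

Coriolis parameter at 72°N:
f = 2Ω sin φ = 2 × 7.29×10⁻⁵ × sin 72° = 1.39×10⁻⁴ s⁻¹
Height gradient: |∂Z/∂n| = 60 m / 236000 m = 2.54×10⁻⁴
On a pressure surface, geostrophic balance gives V_g = (g/f)|∂Z/∂n|:
V_g = 9.81 × 2.54×10⁻⁴ / 1.39×10⁻⁴ = 18.0 m/s
Converting: 18.0 m/s × 1.944 = 35 knots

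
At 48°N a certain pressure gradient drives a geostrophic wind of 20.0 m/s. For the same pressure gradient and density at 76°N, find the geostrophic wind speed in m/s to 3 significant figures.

15.3 m/s

With the same pressure gradient and density, V_g ∝ 1/f ∝ 1/sin φ.
V₂ = V₁ · sin φ₁ / sin φ₂ = 20.0 × sin 48° / sin 76°
V₂ = 20.0 × 0.7431/0.9703 = 15.3 m/s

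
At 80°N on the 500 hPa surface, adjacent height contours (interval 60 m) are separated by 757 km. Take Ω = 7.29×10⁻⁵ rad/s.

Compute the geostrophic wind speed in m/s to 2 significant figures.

5.4 m/s

Coriolis parameter at 80°N:
f = 2Ω sin φ = 2 × 7.29×10⁻⁵ × sin 80° = 1.44×10⁻⁴ s⁻¹
Height gradient: |∂Z/∂n| = 60 m / 757000 m = 7.93×10⁻⁵
On a pressure surface, geostrophic balance gives V_g = (g/f)|∂Z/∂n|:
V_g = 9.81 × 7.93×10⁻⁵ / 1.44×10⁻⁴ = 5.42 m/s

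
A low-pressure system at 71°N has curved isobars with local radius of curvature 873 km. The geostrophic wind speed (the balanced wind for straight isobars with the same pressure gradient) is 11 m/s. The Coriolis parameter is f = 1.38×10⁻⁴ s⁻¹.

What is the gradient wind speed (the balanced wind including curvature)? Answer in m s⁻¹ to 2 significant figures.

Around a low, centrifugal force acts outward with Coriolis, so pressure-gradient force balances both:
(1/ρ)|∂P/∂n| = fV + V²/R  →  V² + fR·V − fR·V_g = 0
With fR = 1.38×10⁻⁴ × 873×10³ m = 120 m/s:
V = [−fR + √((fR)² + 4 fR V_g)]/2 = [−120 + √(120² + 4×120×11)]/2 = 10.1 m/s
Subgeostrophic (V < V_g = 11 m/s), as expected around a low.

10 m s⁻¹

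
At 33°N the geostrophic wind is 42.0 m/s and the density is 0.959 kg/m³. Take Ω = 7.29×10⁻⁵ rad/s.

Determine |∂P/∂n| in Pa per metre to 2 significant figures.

3.2×10⁻³ Pa/m

Coriolis parameter at 33°N:
f = 2Ω sin φ = 2 × 7.29×10⁻⁵ × sin 33° = 7.94×10⁻⁵ s⁻¹
Geostrophic balance rearranged: |∂P/∂n| = f ρ V_g
|∂P/∂n| = 7.94×10⁻⁵ × 0.959 × 42.0 = 3.20×10⁻³ Pa/m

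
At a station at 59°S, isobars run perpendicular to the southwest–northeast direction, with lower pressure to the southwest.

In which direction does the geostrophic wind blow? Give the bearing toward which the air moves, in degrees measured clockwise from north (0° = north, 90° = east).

The pressure-gradient force points toward the southwest (bearing 225°).
Geostrophic balance: in the Southern Hemisphere the Coriolis force deflects motion to the left, so the geostrophic wind blows 90° to the left of the pressure-gradient force (low pressure on the right).
Rotating 225° by 90° counterclockwise gives 135° — the wind blows toward the southeast.

135°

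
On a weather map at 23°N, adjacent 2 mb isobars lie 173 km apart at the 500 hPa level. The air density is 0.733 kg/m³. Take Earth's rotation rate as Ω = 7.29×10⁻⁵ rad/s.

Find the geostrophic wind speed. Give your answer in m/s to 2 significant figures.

28 m/s

Coriolis parameter at 23°N:
f = 2Ω sin φ = 2 × 7.29×10⁻⁵ × sin 23° = 5.70×10⁻⁵ s⁻¹
Pressure gradient: |∂P/∂n| = 200 Pa / 173000 m = 1.16×10⁻³ Pa/m
Geostrophic balance (pressure-gradient force = Coriolis force):
V_g = (1/(fρ)) |∂P/∂n| = 1.16×10⁻³ / (5.70×10⁻⁵ × 0.733) = 27.7 m/s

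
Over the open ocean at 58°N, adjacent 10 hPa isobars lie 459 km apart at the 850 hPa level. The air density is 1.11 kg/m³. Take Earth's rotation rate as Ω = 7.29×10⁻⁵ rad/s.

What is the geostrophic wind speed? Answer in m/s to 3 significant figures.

15.9 m/s

Coriolis parameter at 58°N:
f = 2Ω sin φ = 2 × 7.29×10⁻⁵ × sin 58° = 1.24×10⁻⁴ s⁻¹
Pressure gradient: |∂P/∂n| = 1000 Pa / 459000 m = 2.18×10⁻³ Pa/m
Geostrophic balance (pressure-gradient force = Coriolis force):
V_g = (1/(fρ)) |∂P/∂n| = 2.18×10⁻³ / (1.24×10⁻⁴ × 1.11) = 15.9 m/s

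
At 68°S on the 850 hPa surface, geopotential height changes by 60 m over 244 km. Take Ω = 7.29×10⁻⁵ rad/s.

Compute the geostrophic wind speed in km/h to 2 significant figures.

64 km/h

Coriolis parameter at 68°S:
f = 2Ω sin φ = 2 × 7.29×10⁻⁵ × sin 68° = 1.35×10⁻⁴ s⁻¹
Height gradient: |∂Z/∂n| = 60 m / 244000 m = 2.46×10⁻⁴
On a pressure surface, geostrophic balance gives V_g = (g/f)|∂Z/∂n|:
V_g = 9.81 × 2.46×10⁻⁴ / 1.35×10⁻⁴ = 17.8 m/s
Converting: 17.8 m/s × 3.6 = 64 km/h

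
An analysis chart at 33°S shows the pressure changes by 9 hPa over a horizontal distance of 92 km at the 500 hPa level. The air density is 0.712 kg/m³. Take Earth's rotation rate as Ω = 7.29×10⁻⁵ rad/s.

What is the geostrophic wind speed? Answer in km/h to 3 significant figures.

Coriolis parameter at 33°S:
f = 2Ω sin φ = 2 × 7.29×10⁻⁵ × sin 33° = 7.94×10⁻⁵ s⁻¹
Pressure gradient: |∂P/∂n| = 900 Pa / 92000 m = 9.78×10⁻³ Pa/m
Geostrophic balance (pressure-gradient force = Coriolis force):
V_g = (1/(fρ)) |∂P/∂n| = 9.78×10⁻³ / (7.94×10⁻⁵ × 0.712) = 173 m/s
Converting: 173 m/s × 3.6 = 623 km/h

623 km/h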